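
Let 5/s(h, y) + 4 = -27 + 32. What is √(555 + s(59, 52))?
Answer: 4*√35 ≈ 23.664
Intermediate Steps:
s(h, y) = 5 (s(h, y) = 5/(-4 + (-27 + 32)) = 5/(-4 + 5) = 5/1 = 5*1 = 5)
√(555 + s(59, 52)) = √(555 + 5) = √560 = 4*√35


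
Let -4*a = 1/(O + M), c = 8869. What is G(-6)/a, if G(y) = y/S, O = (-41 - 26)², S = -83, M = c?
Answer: -320592/83 ≈ -3862.6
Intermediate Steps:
M = 8869
O = 4489 (O = (-67)² = 4489)
a = -1/53432 (a = -1/(4*(4489 + 8869)) = -¼/13358 = -¼*1/13358 = -1/53432 ≈ -1.8715e-5)
G(y) = -y/83 (G(y) = y/(-83) = y*(-1/83) = -y/83)
G(-6)/a = (-1/83*(-6))/(-1/53432) = (6/83)*(-53432) = -320592/83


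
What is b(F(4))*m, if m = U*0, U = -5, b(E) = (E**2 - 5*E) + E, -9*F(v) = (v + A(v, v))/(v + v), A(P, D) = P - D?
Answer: 0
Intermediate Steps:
F(v) = -1/18 (F(v) = -(v + (v - v))/(9*(v + v)) = -(v + 0)/(9*(2*v)) = -v*1/(2*v)/9 = -1/9*1/2 = -1/18)
b(E) = E**2 - 4*E
m = 0 (m = -5*0 = 0)
b(F(4))*m = -(-4 - 1/18)/18*0 = -1/18*(-73/18)*0 = (73/324)*0 = 0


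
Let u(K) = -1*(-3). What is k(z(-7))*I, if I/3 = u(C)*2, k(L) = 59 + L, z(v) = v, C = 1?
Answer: 936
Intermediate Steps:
u(K) = 3
I = 18 (I = 3*(3*2) = 3*6 = 18)
k(z(-7))*I = (59 - 7)*18 = 52*18 = 936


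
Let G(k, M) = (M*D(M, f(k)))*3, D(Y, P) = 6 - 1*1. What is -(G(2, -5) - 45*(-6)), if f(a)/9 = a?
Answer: -195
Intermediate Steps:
f(a) = 9*a
D(Y, P) = 5 (D(Y, P) = 6 - 1 = 5)
G(k, M) = 15*M (G(k, M) = (M*5)*3 = (5*M)*3 = 15*M)
-(G(2, -5) - 45*(-6)) = -(15*(-5) - 45*(-6)) = -(-75 + 270) = -1*195 = -195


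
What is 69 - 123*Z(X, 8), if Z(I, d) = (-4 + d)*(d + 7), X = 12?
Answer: -7311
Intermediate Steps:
Z(I, d) = (-4 + d)*(7 + d)
69 - 123*Z(X, 8) = 69 - 123*(-28 + 8² + 3*8) = 69 - 123*(-28 + 64 + 24) = 69 - 123*60 = 69 - 7380 = -7311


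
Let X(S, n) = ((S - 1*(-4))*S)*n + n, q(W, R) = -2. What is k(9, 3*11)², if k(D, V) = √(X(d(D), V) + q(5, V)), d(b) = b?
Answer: 3892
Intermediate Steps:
X(S, n) = n + S*n*(4 + S) (X(S, n) = ((S + 4)*S)*n + n = ((4 + S)*S)*n + n = (S*(4 + S))*n + n = S*n*(4 + S) + n = n + S*n*(4 + S))
k(D, V) = √(-2 + V*(1 + D² + 4*D)) (k(D, V) = √(V*(1 + D² + 4*D) - 2) = √(-2 + V*(1 + D² + 4*D)))
k(9, 3*11)² = (√(-2 + (3*11)*(1 + 9² + 4*9)))² = (√(-2 + 33*(1 + 81 + 36)))² = (√(-2 + 33*118))² = (√(-2 + 3894))² = (√3892)² = (2*√973)² = 3892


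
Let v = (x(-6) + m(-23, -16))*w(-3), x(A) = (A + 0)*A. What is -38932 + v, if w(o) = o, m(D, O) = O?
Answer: -38992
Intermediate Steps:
x(A) = A² (x(A) = A*A = A²)
v = -60 (v = ((-6)² - 16)*(-3) = (36 - 16)*(-3) = 20*(-3) = -60)
-38932 + v = -38932 - 60 = -38992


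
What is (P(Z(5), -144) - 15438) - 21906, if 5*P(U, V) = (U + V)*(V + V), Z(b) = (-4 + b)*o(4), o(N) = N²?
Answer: -149856/5 ≈ -29971.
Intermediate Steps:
Z(b) = -64 + 16*b (Z(b) = (-4 + b)*4² = (-4 + b)*16 = -64 + 16*b)
P(U, V) = 2*V*(U + V)/5 (P(U, V) = ((U + V)*(V + V))/5 = ((U + V)*(2*V))/5 = (2*V*(U + V))/5 = 2*V*(U + V)/5)
(P(Z(5), -144) - 15438) - 21906 = ((⅖)*(-144)*((-64 + 16*5) - 144) - 15438) - 21906 = ((⅖)*(-144)*((-64 + 80) - 144) - 15438) - 21906 = ((⅖)*(-144)*(16 - 144) - 15438) - 21906 = ((⅖)*(-144)*(-128) - 15438) - 21906 = (36864/5 - 15438) - 21906 = -40326/5 - 21906 = -149856/5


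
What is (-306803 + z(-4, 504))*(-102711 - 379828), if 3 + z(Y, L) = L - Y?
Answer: 147800730622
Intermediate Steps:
z(Y, L) = -3 + L - Y (z(Y, L) = -3 + (L - Y) = -3 + L - Y)
(-306803 + z(-4, 504))*(-102711 - 379828) = (-306803 + (-3 + 504 - 1*(-4)))*(-102711 - 379828) = (-306803 + (-3 + 504 + 4))*(-482539) = (-306803 + 505)*(-482539) = -306298*(-482539) = 147800730622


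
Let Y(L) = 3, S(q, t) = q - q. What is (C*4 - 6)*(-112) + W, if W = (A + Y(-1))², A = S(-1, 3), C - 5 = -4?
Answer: 233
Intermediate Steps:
C = 1 (C = 5 - 4 = 1)
S(q, t) = 0
A = 0
W = 9 (W = (0 + 3)² = 3² = 9)
(C*4 - 6)*(-112) + W = (1*4 - 6)*(-112) + 9 = (4 - 6)*(-112) + 9 = -2*(-112) + 9 = 224 + 9 = 233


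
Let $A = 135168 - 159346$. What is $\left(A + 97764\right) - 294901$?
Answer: $-221315$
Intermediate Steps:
$A = -24178$
$\left(A + 97764\right) - 294901 = \left(-24178 + 97764\right) - 294901 = 73586 - 294901 = -221315$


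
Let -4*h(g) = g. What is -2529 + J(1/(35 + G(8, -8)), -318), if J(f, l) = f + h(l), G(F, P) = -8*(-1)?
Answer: -210655/86 ≈ -2449.5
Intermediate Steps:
G(F, P) = 8
h(g) = -g/4
J(f, l) = f - l/4
-2529 + J(1/(35 + G(8, -8)), -318) = -2529 + (1/(35 + 8) - ¼*(-318)) = -2529 + (1/43 + 159/2) = -2529 + 6839/86 = -210655/86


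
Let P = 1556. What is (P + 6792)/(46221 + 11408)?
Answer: 8348/57629 ≈ 0.14486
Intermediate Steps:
(P + 6792)/(46221 + 11408) = (1556 + 6792)/(46221 + 11408) = 8348/57629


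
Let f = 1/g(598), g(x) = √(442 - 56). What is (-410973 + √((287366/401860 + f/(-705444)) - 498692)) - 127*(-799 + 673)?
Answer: -394971 + I*√(93304171697580911621894056286760 + 687099186769688850*√386)/13678379271780 ≈ -3.9497e+5 + 706.18*I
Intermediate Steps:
g(x) = √386
f = √386/386 (f = 1/(√386) = √386/386 ≈ 0.050899)
(-410973 + √((287366/401860 + f/(-705444)) - 498692)) - 127*(-799 + 673) = (-410973 + √((287366/401860 + (√386/386)/(-705444)) - 498692)) - 127*(-799 + 673) = (-410973 + √((287366*(1/401860) + (√386/386)*(-1/705444)) - 498692)) - 127*(-126) = (-410973 + √((143683/200930 - √386/272301384) - 498692)) + 16002 = (-410973 + √(-100202039877/200930 - √386/272301384)) + 16002 = -394971 + √(-100202039877/200930 - √386/272301384)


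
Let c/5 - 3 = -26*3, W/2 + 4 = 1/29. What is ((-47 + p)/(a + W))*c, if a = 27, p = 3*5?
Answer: 348000/553 ≈ 629.29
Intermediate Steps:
p = 15
W = -230/29 (W = -8 + 2/29 = -230/29 ≈ -7.9310)
c = -375 (c = 15 + 5*(-26*3) = 15 + 5*(-78) = 15 - 390 = -375)
((-47 + p)/(a + W))*c = ((-47 + 15)/(27 - 230/29))*(-375) = -32/553/29*(-375) = -32*29/553*(-375) = -928/553*(-375) = 348000/553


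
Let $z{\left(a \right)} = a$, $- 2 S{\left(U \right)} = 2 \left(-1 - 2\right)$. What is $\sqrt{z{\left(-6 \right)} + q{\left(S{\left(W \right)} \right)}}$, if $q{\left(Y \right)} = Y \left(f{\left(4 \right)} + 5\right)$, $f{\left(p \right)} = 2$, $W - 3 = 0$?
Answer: $\sqrt{15} \approx 3.873$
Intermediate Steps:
$W = 3$ ($W = 3 + 0 = 3$)
$S{\left(U \right)} = 3$ ($S{\left(U \right)} = - \frac{2 \left(-1 - 2\right)}{2} = - \frac{2 \left(-3\right)}{2} = \left(- \frac{1}{2}\right) \left(-6\right) = 3$)
$q{\left(Y \right)} = 7 Y$ ($q{\left(Y \right)} = Y \left(2 + 5\right) = Y 7 = 7 Y$)
$\sqrt{z{\left(-6 \right)} + q{\left(S{\left(W \right)} \right)}} = \sqrt{-6 + 7 \cdot 3} = \sqrt{-6 + 21} = \sqrt{15}$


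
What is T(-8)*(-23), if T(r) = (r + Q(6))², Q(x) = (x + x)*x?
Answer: -94208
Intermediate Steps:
Q(x) = 2*x² (Q(x) = (2*x)*x = 2*x²)
T(r) = (72 + r)² (T(r) = (r + 2*6²)² = (r + 2*36)² = (r + 72)² = (72 + r)²)
T(-8)*(-23) = (72 - 8)²*(-23) = 64²*(-23) = 4096*(-23) = -94208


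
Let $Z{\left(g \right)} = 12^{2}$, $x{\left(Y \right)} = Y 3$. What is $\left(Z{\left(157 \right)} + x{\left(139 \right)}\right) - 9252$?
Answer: $-8691$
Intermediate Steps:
$x{\left(Y \right)} = 3 Y$
$Z{\left(g \right)} = 144$
$\left(Z{\left(157 \right)} + x{\left(139 \right)}\right) - 9252 = \left(144 + 3 \cdot 139\right) - 9252 = \left(144 + 417\right) - 9252 = 561 - 9252 = -8691$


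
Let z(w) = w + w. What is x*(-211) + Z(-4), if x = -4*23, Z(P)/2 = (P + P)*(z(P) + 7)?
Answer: 19428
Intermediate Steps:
z(w) = 2*w
Z(P) = 4*P*(7 + 2*P) (Z(P) = 2*((P + P)*(2*P + 7)) = 2*((2*P)*(7 + 2*P)) = 2*(2*P*(7 + 2*P)) = 4*P*(7 + 2*P))
x = -92
x*(-211) + Z(-4) = -92*(-211) + 4*(-4)*(7 + 2*(-4)) = 19412 + 4*(-4)*(7 - 8) = 19412 + 4*(-4)*(-1) = 19412 + 16 = 19428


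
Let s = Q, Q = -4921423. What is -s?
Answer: 4921423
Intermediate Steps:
s = -4921423
-s = -1*(-4921423) = 4921423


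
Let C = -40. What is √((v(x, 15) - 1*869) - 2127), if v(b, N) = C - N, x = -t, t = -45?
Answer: 3*I*√339 ≈ 55.236*I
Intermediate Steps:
x = 45 (x = -1*(-45) = 45)
v(b, N) = -40 - N
√((v(x, 15) - 1*869) - 2127) = √(((-40 - 1*15) - 1*869) - 2127) = √(((-40 - 15) - 869) - 2127) = √((-55 - 869) - 2127) = √(-924 - 2127) = √(-3051) = 3*I*√339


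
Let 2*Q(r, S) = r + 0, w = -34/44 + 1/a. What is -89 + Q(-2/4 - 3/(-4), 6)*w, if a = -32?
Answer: -250907/2816 ≈ -89.100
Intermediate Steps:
w = -283/352 (w = -34/44 + 1/(-32) = -34*1/44 + 1*(-1/32) = -17/22 - 1/32 = -283/352 ≈ -0.80398)
Q(r, S) = r/2 (Q(r, S) = (r + 0)/2 = r/2)
-89 + Q(-2/4 - 3/(-4), 6)*w = -89 + ((-2/4 - 3/(-4))/2)*(-283/352) = -89 + ((-2*¼ - 3*(-¼))/2)*(-283/352) = -89 + ((-½ + ¾)/2)*(-283/352) = -89 + ((½)*(¼))*(-283/352) = -89 + (⅛)*(-283/352) = -89 - 283/2816 = -250907/2816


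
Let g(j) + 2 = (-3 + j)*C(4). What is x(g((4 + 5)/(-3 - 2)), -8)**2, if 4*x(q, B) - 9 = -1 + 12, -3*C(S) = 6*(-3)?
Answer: 25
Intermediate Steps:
C(S) = 6 (C(S) = -2*(-3) = -1/3*(-18) = 6)
g(j) = -20 + 6*j (g(j) = -2 + (-3 + j)*6 = -2 + (-18 + 6*j) = -20 + 6*j)
x(q, B) = 5 (x(q, B) = 9/4 + (-1 + 12)/4 = 9/4 + (1/4)*11 = 9/4 + 11/4 = 5)
x(g((4 + 5)/(-3 - 2)), -8)**2 = 5**2 = 25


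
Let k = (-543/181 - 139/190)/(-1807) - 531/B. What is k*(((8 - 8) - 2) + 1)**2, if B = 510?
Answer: -3032444/2918305 ≈ -1.0391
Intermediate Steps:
k = -3032444/2918305 (k = (-543/181 - 139/190)/(-1807) - 531/510 = (-543*1/181 - 139*1/190)*(-1/1807) - 531*1/510 = (-3 - 139/190)*(-1/1807) - 177/170 = -709/190*(-1/1807) - 177/170 = 709/343330 - 177/170 = -3032444/2918305 ≈ -1.0391)
k*(((8 - 8) - 2) + 1)**2 = -3032444*(((8 - 8) - 2) + 1)**2/2918305 = -3032444*((0 - 2) + 1)**2/2918305 = -3032444*(-2 + 1)**2/2918305 = -3032444/2918305*(-1)**2 = -3032444/2918305*1 = -3032444/2918305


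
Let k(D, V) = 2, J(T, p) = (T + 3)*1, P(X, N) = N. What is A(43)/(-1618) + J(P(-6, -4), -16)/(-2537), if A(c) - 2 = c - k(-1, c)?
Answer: -107473/4104866 ≈ -0.026182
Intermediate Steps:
J(T, p) = 3 + T (J(T, p) = (3 + T)*1 = 3 + T)
A(c) = c (A(c) = 2 + (c - 1*2) = 2 + (c - 2) = 2 + (-2 + c) = c)
A(43)/(-1618) + J(P(-6, -4), -16)/(-2537) = 43/(-1618) + (3 - 4)/(-2537) = 43*(-1/1618) - 1*(-1/2537) = -43/1618 + 1/2537 = -107473/4104866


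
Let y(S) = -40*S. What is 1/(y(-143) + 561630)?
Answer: 1/567350 ≈ 1.7626e-6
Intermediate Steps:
1/(y(-143) + 561630) = 1/(-40*(-143) + 561630) = 1/(5720 + 561630) = 1/567350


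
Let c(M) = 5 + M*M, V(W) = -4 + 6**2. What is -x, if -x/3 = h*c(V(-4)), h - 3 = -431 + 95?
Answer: -1027971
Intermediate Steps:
h = -333 (h = 3 + (-431 + 95) = 3 - 336 = -333)
V(W) = 32 (V(W) = -4 + 36 = 32)
c(M) = 5 + M**2
x = 1027971 (x = -(-999)*(5 + 32**2) = -(-999)*(5 + 1024) = -(-999)*1029 = -3*(-342657) = 1027971)
-x = -1*1027971 = -1027971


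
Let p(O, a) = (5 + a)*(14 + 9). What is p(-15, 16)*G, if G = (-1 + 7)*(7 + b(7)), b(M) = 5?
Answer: 34776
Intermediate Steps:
p(O, a) = 115 + 23*a (p(O, a) = (5 + a)*23 = 115 + 23*a)
G = 72 (G = (-1 + 7)*(7 + 5) = 6*12 = 72)
p(-15, 16)*G = (115 + 23*16)*72 = (115 + 368)*72 = 483*72 = 34776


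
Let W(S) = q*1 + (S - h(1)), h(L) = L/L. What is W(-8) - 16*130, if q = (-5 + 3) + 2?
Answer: -2089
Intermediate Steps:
h(L) = 1
q = 0 (q = -2 + 2 = 0)
W(S) = -1 + S (W(S) = 0*1 + (S - 1*1) = 0 + (S - 1) = 0 + (-1 + S) = -1 + S)
W(-8) - 16*130 = (-1 - 8) - 16*130 = -9 - 2080 = -2089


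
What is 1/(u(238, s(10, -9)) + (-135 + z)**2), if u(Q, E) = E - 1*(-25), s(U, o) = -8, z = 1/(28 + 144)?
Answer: 29584/539624889 ≈ 5.4823e-5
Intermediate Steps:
z = 1/172 ≈ 0.0058140
u(Q, E) = 25 + E (u(Q, E) = E + 25 = 25 + E)
1/(u(238, s(10, -9)) + (-135 + z)**2) = 1/((25 - 8) + (-135 + 1/172)**2) = 1/(17 + (-23219/172)**2) = 1/(17 + 539121961/29584) = 1/(539624889/29584) = 29584/539624889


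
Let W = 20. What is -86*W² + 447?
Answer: -33953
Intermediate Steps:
-86*W² + 447 = -86*20² + 447 = -86*400 + 447 = -34400 + 447 = -33953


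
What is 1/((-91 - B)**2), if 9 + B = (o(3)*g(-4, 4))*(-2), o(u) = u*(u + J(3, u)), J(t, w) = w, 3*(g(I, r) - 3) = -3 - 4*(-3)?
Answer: 1/17956 ≈ 5.5692e-5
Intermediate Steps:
g(I, r) = 6 (g(I, r) = 3 + (-3 - 4*(-3))/3 = 3 + (-3 + 12)/3 = 3 + (1/3)*9 = 3 + 3 = 6)
o(u) = 2*u**2 (o(u) = u*(u + u) = u*(2*u) = 2*u**2)
B = -225 (B = -9 + ((2*3**2)*6)*(-2) = -9 + ((2*9)*6)*(-2) = -9 + (18*6)*(-2) = -9 + 108*(-2) = -9 - 216 = -225)
1/((-91 - B)**2) = 1/((-91 - 1*(-225))**2) = 1/((-91 + 225)**2) = 1/(134**2) = 1/17956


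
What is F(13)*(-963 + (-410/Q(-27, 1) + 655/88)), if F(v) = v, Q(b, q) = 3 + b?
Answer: -3220841/264 ≈ -12200.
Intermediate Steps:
F(13)*(-963 + (-410/Q(-27, 1) + 655/88)) = 13*(-963 + (-410/(3 - 27) + 655/88)) = 13*(-963 + (-410/(-24) + 655*(1/88))) = 13*(-963 + (-410*(-1/24) + 655/88)) = 13*(-963 + (205/12 + 655/88)) = 13*(-963 + 6475/264) = 13*(-247757/264) = -3220841/264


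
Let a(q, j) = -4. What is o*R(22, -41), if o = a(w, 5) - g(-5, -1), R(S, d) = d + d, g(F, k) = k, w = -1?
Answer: 246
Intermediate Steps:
R(S, d) = 2*d
o = -3 (o = -4 - 1*(-1) = -4 + 1 = -3)
o*R(22, -41) = -6*(-41) = -3*(-82) = 246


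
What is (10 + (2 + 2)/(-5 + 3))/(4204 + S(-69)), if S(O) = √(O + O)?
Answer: 16816/8836877 - 4*I*√138/8836877 ≈ 0.0019029 - 5.3174e-6*I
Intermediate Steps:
S(O) = √2*√O (S(O) = √(2*O) = √2*√O)
(10 + (2 + 2)/(-5 + 3))/(4204 + S(-69)) = (10 + (2 + 2)/(-5 + 3))/(4204 + √2*√(-69)) = (10 + 4/(-2))/(4204 + √2*(I*√69)) = (10 + 4*(-½))/(4204 + I*√138) = (10 - 2)/(4204 + I*√138) = 8/(4204 + I*√138)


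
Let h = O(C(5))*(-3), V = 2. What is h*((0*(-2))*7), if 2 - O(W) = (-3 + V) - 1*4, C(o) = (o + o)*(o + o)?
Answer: 0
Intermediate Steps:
C(o) = 4*o**2 (C(o) = (2*o)*(2*o) = 4*o**2)
O(W) = 7 (O(W) = 2 - ((-3 + 2) - 1*4) = 2 - (-1 - 4) = 2 - 1*(-5) = 2 + 5 = 7)
h = -21 (h = 7*(-3) = -21)
h*((0*(-2))*7) = -21*0*(-2)*7 = -0*7 = -21*0 = 0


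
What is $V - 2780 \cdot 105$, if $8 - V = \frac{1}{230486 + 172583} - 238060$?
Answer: $- \frac{21698010409}{403069} \approx -53832.0$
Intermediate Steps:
$V = \frac{95957830691}{403069}$ ($V = 8 - \left(\frac{1}{230486 + 172583} - 238060\right) = 8 - \left(\frac{1}{403069} - 238060\right) = 8 - - \frac{95954606139}{403069} = 8 + \frac{95954606139}{403069} = \frac{95957830691}{403069} \approx 2.3807 \cdot 10^{5}$)
$V - 2780 \cdot 105 = \frac{95957830691}{403069} - 2780 \cdot 105 = \frac{95957830691}{403069} - 291900 = - \frac{21698010409}{403069}$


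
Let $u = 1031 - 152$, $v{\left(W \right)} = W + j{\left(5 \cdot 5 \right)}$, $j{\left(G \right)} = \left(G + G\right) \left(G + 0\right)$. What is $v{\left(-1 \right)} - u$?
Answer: $370$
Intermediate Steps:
$j{\left(G \right)} = 2 G^{2}$ ($j{\left(G \right)} = 2 G G = 2 G^{2}$)
$v{\left(W \right)} = 1250 + W$ ($v{\left(W \right)} = W + 2 \left(5 \cdot 5\right)^{2} = W + 2 \cdot 25^{2} = W + 2 \cdot 625 = W + 1250 = 1250 + W$)
$u = 879$ ($u = 1031 - 152 = 879$)
$v{\left(-1 \right)} - u = \left(1250 - 1\right) - 879 = 1249 - 879 = 370$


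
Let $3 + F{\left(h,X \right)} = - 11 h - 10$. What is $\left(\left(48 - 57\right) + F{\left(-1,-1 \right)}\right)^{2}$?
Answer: $121$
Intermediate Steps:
$F{\left(h,X \right)} = -13 - 11 h$ ($F{\left(h,X \right)} = -3 - \left(10 + 11 h\right) = -13 - 11 h$)
$\left(\left(48 - 57\right) + F{\left(-1,-1 \right)}\right)^{2} = \left(\left(48 - 57\right) - 2\right)^{2} = \left(\left(48 - 57\right) + \left(-13 + 11\right)\right)^{2} = \left(-9 - 2\right)^{2} = \left(-11\right)^{2} = 121$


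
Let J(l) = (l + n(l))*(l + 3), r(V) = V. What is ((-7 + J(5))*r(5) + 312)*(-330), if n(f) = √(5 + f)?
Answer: -157410 - 13200*√10 ≈ -1.9915e+5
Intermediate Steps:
J(l) = (3 + l)*(l + √(5 + l)) (J(l) = (l + √(5 + l))*(l + 3) = (l + √(5 + l))*(3 + l) = (3 + l)*(l + √(5 + l)))
((-7 + J(5))*r(5) + 312)*(-330) = ((-7 + (5² + 3*5 + 3*√(5 + 5) + 5*√(5 + 5)))*5 + 312)*(-330) = ((-7 + (25 + 15 + 3*√10 + 5*√10))*5 + 312)*(-330) = ((-7 + (40 + 8*√10))*5 + 312)*(-330) = ((33 + 8*√10)*5 + 312)*(-330) = ((165 + 40*√10) + 312)*(-330) = (477 + 40*√10)*(-330) = -157410 - 13200*√10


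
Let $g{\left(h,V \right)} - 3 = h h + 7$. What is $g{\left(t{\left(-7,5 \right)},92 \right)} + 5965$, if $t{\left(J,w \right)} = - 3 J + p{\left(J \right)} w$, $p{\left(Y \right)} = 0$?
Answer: $6416$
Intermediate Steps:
$t{\left(J,w \right)} = - 3 J$ ($t{\left(J,w \right)} = - 3 J + 0 w = - 3 J + 0 = - 3 J$)
$g{\left(h,V \right)} = 10 + h^{2}$ ($g{\left(h,V \right)} = 3 + \left(h h + 7\right) = 3 + \left(h^{2} + 7\right) = 3 + \left(7 + h^{2}\right) = 10 + h^{2}$)
$g{\left(t{\left(-7,5 \right)},92 \right)} + 5965 = \left(10 + \left(\left(-3\right) \left(-7\right)\right)^{2}\right) + 5965 = \left(10 + 21^{2}\right) + 5965 = \left(10 + 441\right) + 5965 = 451 + 5965 = 6416$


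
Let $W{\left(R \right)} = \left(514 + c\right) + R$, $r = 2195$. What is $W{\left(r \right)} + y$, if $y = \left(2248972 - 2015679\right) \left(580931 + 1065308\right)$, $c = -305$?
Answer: $384056037431$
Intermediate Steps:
$y = 384056035027$ ($y = 233293 \cdot 1646239 = 384056035027$)
$W{\left(R \right)} = 209 + R$ ($W{\left(R \right)} = \left(514 - 305\right) + R = 209 + R$)
$W{\left(r \right)} + y = \left(209 + 2195\right) + 384056035027 = 2404 + 384056035027 = 384056037431$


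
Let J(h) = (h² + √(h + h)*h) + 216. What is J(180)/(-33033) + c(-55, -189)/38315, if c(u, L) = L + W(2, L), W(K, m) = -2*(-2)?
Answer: -83719543/84377293 - 360*√10/11011 ≈ -1.0956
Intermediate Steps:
J(h) = 216 + h² + √2*h^(3/2) (J(h) = (h² + √(2*h)*h) + 216 = (h² + (√2*√h)*h) + 216 = (h² + √2*h^(3/2)) + 216 = 216 + h² + √2*h^(3/2))
W(K, m) = 4
c(u, L) = 4 + L (c(u, L) = L + 4 = 4 + L)
J(180)/(-33033) + c(-55, -189)/38315 = (216 + 180² + √2*180^(3/2))/(-33033) + (4 - 189)/38315 = (216 + 32400 + √2*(1080*√5))*(-1/33033) - 185*1/38315 = (216 + 32400 + 1080*√10)*(-1/33033) - 37/7663 = (32616 + 1080*√10)*(-1/33033) - 37/7663 = (-10872/11011 - 360*√10/11011) - 37/7663 = -83719543/84377293 - 360*√10/11011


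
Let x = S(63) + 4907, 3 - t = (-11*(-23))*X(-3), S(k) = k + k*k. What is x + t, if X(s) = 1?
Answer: 8689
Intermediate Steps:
S(k) = k + k**2
t = -250 (t = 3 - (-11*(-23)) = 3 - 253 = -250)
x = 8939 (x = 63*(1 + 63) + 4907 = 63*64 + 4907 = 4032 + 4907 = 8939)
x + t = 8939 - 250 = 8689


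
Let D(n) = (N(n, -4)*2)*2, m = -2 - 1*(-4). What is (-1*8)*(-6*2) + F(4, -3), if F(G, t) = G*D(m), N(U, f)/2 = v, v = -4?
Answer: -32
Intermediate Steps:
N(U, f) = -8 (N(U, f) = 2*(-4) = -8)
m = 2 (m = -2 + 4 = 2)
D(n) = -32 (D(n) = -8*2*2 = -16*2 = -32)
F(G, t) = -32*G (F(G, t) = G*(-32) = -32*G)
(-1*8)*(-6*2) + F(4, -3) = (-1*8)*(-6*2) - 32*4 = -8*(-12) - 128 = 96 - 128 = -32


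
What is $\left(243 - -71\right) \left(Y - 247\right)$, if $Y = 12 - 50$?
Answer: $-89490$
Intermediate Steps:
$Y = -38$ ($Y = 12 - 50 = -38$)
$\left(243 - -71\right) \left(Y - 247\right) = \left(243 - -71\right) \left(-38 - 247\right) = \left(243 + 71\right) \left(-285\right) = 314 \left(-285\right) = -89490$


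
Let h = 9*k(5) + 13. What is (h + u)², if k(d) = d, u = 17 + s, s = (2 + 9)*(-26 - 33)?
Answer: 329476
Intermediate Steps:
s = -649 (s = 11*(-59) = -649)
u = -632 (u = 17 - 649 = -632)
h = 58 (h = 9*5 + 13 = 45 + 13 = 58)
(h + u)² = (58 - 632)² = (-574)² = 329476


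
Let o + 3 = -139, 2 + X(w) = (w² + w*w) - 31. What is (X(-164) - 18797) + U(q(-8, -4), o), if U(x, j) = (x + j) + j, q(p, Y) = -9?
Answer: 34669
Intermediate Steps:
X(w) = -33 + 2*w² (X(w) = -2 + ((w² + w*w) - 31) = -2 + ((w² + w²) - 31) = -2 + (2*w² - 31) = -2 + (-31 + 2*w²) = -33 + 2*w²)
o = -142 (o = -3 - 139 = -142)
U(x, j) = x + 2*j (U(x, j) = (j + x) + j = x + 2*j)
(X(-164) - 18797) + U(q(-8, -4), o) = ((-33 + 2*(-164)²) - 18797) + (-9 + 2*(-142)) = ((-33 + 2*26896) - 18797) + (-9 - 284) = ((-33 + 53792) - 18797) - 293 = (53759 - 18797) - 293 = 34962 - 293 = 34669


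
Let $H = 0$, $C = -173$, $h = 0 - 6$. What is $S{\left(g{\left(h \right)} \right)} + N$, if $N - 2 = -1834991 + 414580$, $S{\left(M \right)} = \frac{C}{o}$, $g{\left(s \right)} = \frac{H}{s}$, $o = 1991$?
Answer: $- \frac{2828034492}{1991} \approx -1.4204 \cdot 10^{6}$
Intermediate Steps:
$h = -6$ ($h = 0 - 6 = -6$)
$g{\left(s \right)} = 0$ ($g{\left(s \right)} = \frac{0}{s} = 0$)
$S{\left(M \right)} = - \frac{173}{1991}$
$N = -1420409$ ($N = 2 + \left(-1834991 + 414580\right) = 2 - 1420411 = -1420409$)
$S{\left(g{\left(h \right)} \right)} + N = - \frac{173}{1991} - 1420409 = - \frac{2828034492}{1991}$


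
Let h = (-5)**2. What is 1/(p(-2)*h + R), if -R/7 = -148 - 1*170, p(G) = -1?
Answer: 1/2201 ≈ 0.00045434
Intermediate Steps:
h = 25
R = 2226 (R = -7*(-148 - 1*170) = -7*(-148 - 170) = -7*(-318) = 2226)
1/(p(-2)*h + R) = 1/(-1*25 + 2226) = 1/(-25 + 2226) = 1/2201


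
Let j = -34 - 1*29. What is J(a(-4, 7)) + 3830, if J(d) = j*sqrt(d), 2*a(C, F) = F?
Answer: 3830 - 63*sqrt(14)/2 ≈ 3712.1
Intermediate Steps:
a(C, F) = F/2
j = -63 (j = -34 - 29 = -63)
J(d) = -63*sqrt(d)
J(a(-4, 7)) + 3830 = -63*sqrt(14)/2 + 3830 = 3830 - 63*sqrt(14)/2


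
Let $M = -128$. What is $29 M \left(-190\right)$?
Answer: $705280$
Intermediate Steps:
$29 M \left(-190\right) = 29 \left(-128\right) \left(-190\right) = \left(-3712\right) \left(-190\right) = 705280$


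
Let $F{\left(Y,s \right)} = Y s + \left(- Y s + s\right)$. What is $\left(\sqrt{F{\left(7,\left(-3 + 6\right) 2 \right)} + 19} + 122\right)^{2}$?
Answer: $16129$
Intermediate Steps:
$F{\left(Y,s \right)} = s$ ($F{\left(Y,s \right)} = Y s - \left(- s + Y s\right) = s$)
$\left(\sqrt{F{\left(7,\left(-3 + 6\right) 2 \right)} + 19} + 122\right)^{2} = \left(\sqrt{\left(-3 + 6\right) 2 + 19} + 122\right)^{2} = \left(\sqrt{3 \cdot 2 + 19} + 122\right)^{2} = \left(\sqrt{6 + 19} + 122\right)^{2} = \left(\sqrt{25} + 122\right)^{2} = \left(5 + 122\right)^{2} = 127^{2} = 16129$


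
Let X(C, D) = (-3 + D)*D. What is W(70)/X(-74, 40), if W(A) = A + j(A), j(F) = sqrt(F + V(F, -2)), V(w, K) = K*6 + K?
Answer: 7/148 + sqrt(14)/740 ≈ 0.052354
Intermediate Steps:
V(w, K) = 7*K (V(w, K) = 6*K + K = 7*K)
X(C, D) = D*(-3 + D)
j(F) = sqrt(-14 + F) (j(F) = sqrt(F + 7*(-2)) = sqrt(F - 14) = sqrt(-14 + F))
W(A) = A + sqrt(-14 + A)
W(70)/X(-74, 40) = (70 + sqrt(-14 + 70))/((40*(-3 + 40))) = (70 + sqrt(56))/((40*37)) = (70 + 2*sqrt(14))/1480 = (70 + 2*sqrt(14))*(1/1480) = 7/148 + sqrt(14)/740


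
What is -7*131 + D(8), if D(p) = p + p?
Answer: -901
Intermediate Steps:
D(p) = 2*p
-7*131 + D(8) = -7*131 + 2*8 = -917 + 16 = -901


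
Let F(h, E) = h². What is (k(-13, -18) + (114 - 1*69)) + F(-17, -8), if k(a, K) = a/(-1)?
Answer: 347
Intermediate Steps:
k(a, K) = -a (k(a, K) = a*(-1) = -a)
(k(-13, -18) + (114 - 1*69)) + F(-17, -8) = (-1*(-13) + (114 - 1*69)) + (-17)² = (13 + (114 - 69)) + 289 = (13 + 45) + 289 = 58 + 289 = 347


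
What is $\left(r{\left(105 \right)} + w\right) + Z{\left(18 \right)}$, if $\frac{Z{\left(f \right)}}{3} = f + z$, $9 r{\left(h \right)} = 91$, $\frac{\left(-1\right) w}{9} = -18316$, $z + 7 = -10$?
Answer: $\frac{1483714}{9} \approx 1.6486 \cdot 10^{5}$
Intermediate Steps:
$z = -17$ ($z = -7 - 10 = -17$)
$w = 164844$ ($w = \left(-9\right) \left(-18316\right) = 164844$)
$r{\left(h \right)} = \frac{91}{9}$ ($r{\left(h \right)} = \frac{1}{9} \cdot 91 = \frac{91}{9}$)
$Z{\left(f \right)} = -51 + 3 f$ ($Z{\left(f \right)} = 3 \left(f - 17\right) = 3 \left(-17 + f\right) = -51 + 3 f$)
$\left(r{\left(105 \right)} + w\right) + Z{\left(18 \right)} = \left(\frac{91}{9} + 164844\right) + \left(-51 + 3 \cdot 18\right) = \frac{1483687}{9} + \left(-51 + 54\right) = \frac{1483687}{9} + 3 = \frac{1483714}{9}$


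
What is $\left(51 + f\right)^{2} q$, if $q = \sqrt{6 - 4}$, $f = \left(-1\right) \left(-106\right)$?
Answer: $24649 \sqrt{2} \approx 34859.0$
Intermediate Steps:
$f = 106$
$q = \sqrt{2} \approx 1.4142$
$\left(51 + f\right)^{2} q = \left(51 + 106\right)^{2} \sqrt{2} = 157^{2} \sqrt{2} = 24649 \sqrt{2}$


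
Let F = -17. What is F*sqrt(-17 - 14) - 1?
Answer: -1 - 17*I*sqrt(31) ≈ -1.0 - 94.652*I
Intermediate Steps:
F*sqrt(-17 - 14) - 1 = -17*sqrt(-17 - 14) - 1 = -17*I*sqrt(31) - 1 = -1 - 17*I*sqrt(31)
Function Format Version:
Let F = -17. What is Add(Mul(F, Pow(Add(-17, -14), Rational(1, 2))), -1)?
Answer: Add(-1, Mul(-17, I, Pow(31, Rational(1, 2)))) ≈ Add(-1.0000, Mul(-94.652, I))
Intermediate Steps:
Add(Mul(F, Pow(Add(-17, -14), Rational(1, 2))), -1) = Add(Mul(-17, Pow(Add(-17, -14), Rational(1, 2))), -1) = Add(Mul(-17, Pow(-31, Rational(1, 2))), -1) = Add(Mul(-17, Mul(I, Pow(31, Rational(1, 2)))), -1) = Add(Mul(-17, I, Pow(31, Rational(1, 2))), -1) = Add(-1, Mul(-17, I, Pow(31, Rational(1, 2))))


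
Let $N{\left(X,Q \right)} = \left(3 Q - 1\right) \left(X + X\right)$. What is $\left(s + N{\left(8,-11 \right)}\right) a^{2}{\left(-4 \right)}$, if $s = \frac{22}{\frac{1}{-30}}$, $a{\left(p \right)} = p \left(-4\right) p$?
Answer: $-4931584$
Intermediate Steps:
$N{\left(X,Q \right)} = 2 X \left(-1 + 3 Q\right)$ ($N{\left(X,Q \right)} = \left(-1 + 3 Q\right) 2 X = 2 X \left(-1 + 3 Q\right)$)
$a{\left(p \right)} = - 4 p^{2}$ ($a{\left(p \right)} = - 4 p p = - 4 p^{2}$)
$s = -660$ ($s = \frac{22}{- \frac{1}{30}} = 22 \left(-30\right) = -660$)
$\left(s + N{\left(8,-11 \right)}\right) a^{2}{\left(-4 \right)} = \left(-660 + 2 \cdot 8 \left(-1 + 3 \left(-11\right)\right)\right) \left(- 4 \left(-4\right)^{2}\right)^{2} = \left(-660 + 2 \cdot 8 \left(-1 - 33\right)\right) \left(\left(-4\right) 16\right)^{2} = \left(-660 + 2 \cdot 8 \left(-34\right)\right) \left(-64\right)^{2} = \left(-660 - 544\right) 4096 = \left(-1204\right) 4096 = -4931584$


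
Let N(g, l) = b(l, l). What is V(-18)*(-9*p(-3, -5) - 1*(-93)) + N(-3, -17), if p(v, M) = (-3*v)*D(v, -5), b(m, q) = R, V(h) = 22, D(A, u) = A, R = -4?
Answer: 7388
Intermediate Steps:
b(m, q) = -4
p(v, M) = -3*v² (p(v, M) = (-3*v)*v = -3*v²)
N(g, l) = -4
V(-18)*(-9*p(-3, -5) - 1*(-93)) + N(-3, -17) = 22*(-(-27)*(-3)² - 1*(-93)) - 4 = 22*(-(-27)*9 + 93) - 4 = 22*(-9*(-27) + 93) - 4 = 22*(243 + 93) - 4 = 22*336 - 4 = 7392 - 4 = 7388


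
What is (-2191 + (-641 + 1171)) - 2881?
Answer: -4542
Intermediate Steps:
(-2191 + (-641 + 1171)) - 2881 = (-2191 + 530) - 2881 = -1661 - 2881 = -4542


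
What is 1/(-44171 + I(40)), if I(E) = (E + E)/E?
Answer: -1/44169 ≈ -2.2640e-5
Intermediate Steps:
I(E) = 2 (I(E) = (2*E)/E = 2)
1/(-44171 + I(40)) = 1/(-44171 + 2) = 1/(-44169) = -1/44169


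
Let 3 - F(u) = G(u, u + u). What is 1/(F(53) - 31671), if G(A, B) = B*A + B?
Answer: -1/37392 ≈ -2.6744e-5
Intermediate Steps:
G(A, B) = B + A*B (G(A, B) = A*B + B = B + A*B)
F(u) = 3 - 2*u*(1 + u) (F(u) = 3 - (u + u)*(1 + u) = 3 - 2*u*(1 + u))
1/(F(53) - 31671) = 1/((3 - 2*53*(1 + 53)) - 31671) = 1/((3 - 2*53*54) - 31671) = 1/((3 - 5724) - 31671) = 1/(-5721 - 31671) = 1/(-37392) = -1/37392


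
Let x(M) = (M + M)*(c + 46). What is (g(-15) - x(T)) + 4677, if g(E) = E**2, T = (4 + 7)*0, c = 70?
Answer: 4902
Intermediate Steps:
T = 0 (T = 11*0 = 0)
x(M) = 232*M (x(M) = (M + M)*(70 + 46) = (2*M)*116 = 232*M)
(g(-15) - x(T)) + 4677 = ((-15)**2 - 232*0) + 4677 = (225 - 1*0) + 4677 = (225 + 0) + 4677 = 225 + 4677 = 4902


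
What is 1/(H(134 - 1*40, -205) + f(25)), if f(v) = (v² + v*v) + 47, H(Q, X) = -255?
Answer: 1/1042 ≈ 0.00095969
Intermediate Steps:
f(v) = 47 + 2*v² (f(v) = (v² + v²) + 47 = 2*v² + 47 = 47 + 2*v²)
1/(H(134 - 1*40, -205) + f(25)) = 1/(-255 + (47 + 2*25²)) = 1/(-255 + (47 + 2*625)) = 1/(-255 + (47 + 1250)) = 1/(-255 + 1297) = 1/1042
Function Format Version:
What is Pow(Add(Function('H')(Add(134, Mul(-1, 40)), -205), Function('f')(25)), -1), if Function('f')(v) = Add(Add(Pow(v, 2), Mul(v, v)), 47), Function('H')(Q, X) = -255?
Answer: Rational(1, 1042) ≈ 0.00095969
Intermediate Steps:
Function('f')(v) = Add(47, Mul(2, Pow(v, 2))) (Function('f')(v) = Add(Add(Pow(v, 2), Pow(v, 2)), 47) = Add(Mul(2, Pow(v, 2)), 47) = Add(47, Mul(2, Pow(v, 2))))
Pow(Add(Function('H')(Add(134, Mul(-1, 40)), -205), Function('f')(25)), -1) = Pow(Add(-255, Add(47, Mul(2, Pow(25, 2)))), -1) = Pow(Add(-255, Add(47, Mul(2, 625))), -1) = Pow(Add(-255, Add(47, 1250)), -1) = Pow(Add(-255, 1297), -1) = Pow(1042, -1) = Rational(1, 1042)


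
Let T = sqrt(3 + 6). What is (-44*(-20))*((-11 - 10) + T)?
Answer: -15840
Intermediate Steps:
T = 3 (T = sqrt(9) = 3)
(-44*(-20))*((-11 - 10) + T) = (-44*(-20))*((-11 - 10) + 3) = 880*(-21 + 3) = 880*(-18) = -15840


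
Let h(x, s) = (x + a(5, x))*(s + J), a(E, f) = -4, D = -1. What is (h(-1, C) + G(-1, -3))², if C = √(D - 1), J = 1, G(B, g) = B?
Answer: -14 + 60*I*√2 ≈ -14.0 + 84.853*I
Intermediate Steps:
C = I*√2 (C = √(-1 - 1) = √(-2) = I*√2 ≈ 1.4142*I)
h(x, s) = (1 + s)*(-4 + x) (h(x, s) = (x - 4)*(s + 1) = (-4 + x)*(1 + s) = (1 + s)*(-4 + x))
(h(-1, C) + G(-1, -3))² = ((-4 - 1 - 4*I*√2 + (I*√2)*(-1)) - 1)² = ((-4 - 1 - 4*I*√2 - I*√2) - 1)² = ((-5 - 5*I*√2) - 1)² = (-6 - 5*I*√2)²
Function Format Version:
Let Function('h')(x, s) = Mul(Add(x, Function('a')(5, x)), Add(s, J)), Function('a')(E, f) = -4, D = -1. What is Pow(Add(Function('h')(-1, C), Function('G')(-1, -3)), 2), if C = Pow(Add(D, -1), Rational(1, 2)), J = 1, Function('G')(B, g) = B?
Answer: Add(-14, Mul(60, I, Pow(2, Rational(1, 2)))) ≈ Add(-14.000, Mul(84.853, I))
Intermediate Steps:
C = Mul(I, Pow(2, Rational(1, 2))) (C = Pow(Add(-1, -1), Rational(1, 2)) = Pow(-2, Rational(1, 2)) = Mul(I, Pow(2, Rational(1, 2))) ≈ Mul(1.4142, I))
Function('h')(x, s) = Mul(Add(1, s), Add(-4, x)) (Function('h')(x, s) = Mul(Add(x, -4), Add(s, 1)) = Mul(Add(-4, x), Add(1, s)) = Mul(Add(1, s), Add(-4, x)))
Pow(Add(Function('h')(-1, C), Function('G')(-1, -3)), 2) = Pow(Add(Add(-4, -1, Mul(-4, Mul(I, Pow(2, Rational(1, 2)))), Mul(Mul(I, Pow(2, Rational(1, 2))), -1)), -1), 2) = Pow(Add(Add(-4, -1, Mul(-4, I, Pow(2, Rational(1, 2))), Mul(-1, I, Pow(2, Rational(1, 2)))), -1), 2) = Pow(Add(Add(-5, Mul(-5, I, Pow(2, Rational(1, 2)))), -1), 2) = Pow(Add(-6, Mul(-5, I, Pow(2, Rational(1, 2)))), 2)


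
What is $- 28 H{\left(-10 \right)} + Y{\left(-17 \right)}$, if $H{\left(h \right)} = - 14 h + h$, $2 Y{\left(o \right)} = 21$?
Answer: $- \frac{7259}{2} \approx -3629.5$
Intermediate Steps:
$Y{\left(o \right)} = \frac{21}{2}$ ($Y{\left(o \right)} = \frac{1}{2} \cdot 21 = \frac{21}{2}$)
$H{\left(h \right)} = - 13 h$
$- 28 H{\left(-10 \right)} + Y{\left(-17 \right)} = - 28 \left(\left(-13\right) \left(-10\right)\right) + \frac{21}{2} = \left(-28\right) 130 + \frac{21}{2} = -3640 + \frac{21}{2} = - \frac{7259}{2}$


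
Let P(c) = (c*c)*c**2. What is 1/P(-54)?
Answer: 1/8503056 ≈ 1.1760e-7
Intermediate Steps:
P(c) = c**4 (P(c) = c**2*c**2 = c**4)
1/P(-54) = 1/((-54)**4) = 1/8503056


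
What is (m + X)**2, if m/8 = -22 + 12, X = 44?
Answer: 1296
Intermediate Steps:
m = -80 (m = 8*(-22 + 12) = 8*(-10) = -80)
(m + X)**2 = (-80 + 44)**2 = (-36)**2 = 1296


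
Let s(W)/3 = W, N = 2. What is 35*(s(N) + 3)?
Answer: 315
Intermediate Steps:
s(W) = 3*W
35*(s(N) + 3) = 35*(3*2 + 3) = 35*(6 + 3) = 35*9 = 315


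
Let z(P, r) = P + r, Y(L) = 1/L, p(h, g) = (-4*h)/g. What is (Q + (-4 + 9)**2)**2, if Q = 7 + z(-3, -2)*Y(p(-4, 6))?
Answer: 58081/64 ≈ 907.52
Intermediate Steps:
p(h, g) = -4*h/g
Y(L) = 1/L
Q = 41/8 (Q = 7 + (-3 - 2)/((-4*(-4)/6)) = 7 - 5/((-4*(-4)*1/6)) = 7 - 5/8/3 = 7 - 5*3/8 = 7 - 15/8 = 41/8 ≈ 5.1250)
(Q + (-4 + 9)**2)**2 = (41/8 + (-4 + 9)**2)**2 = (41/8 + 5**2)**2 = (41/8 + 25)**2 = (241/8)**2 = 58081/64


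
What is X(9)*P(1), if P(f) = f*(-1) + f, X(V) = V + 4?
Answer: 0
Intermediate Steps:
X(V) = 4 + V
P(f) = 0 (P(f) = -f + f = 0)
X(9)*P(1) = (4 + 9)*0 = 13*0 = 0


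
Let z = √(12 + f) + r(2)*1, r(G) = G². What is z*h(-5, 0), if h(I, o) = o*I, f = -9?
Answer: 0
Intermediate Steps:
h(I, o) = I*o
z = 4 + √3 (z = √(12 - 9) + 2²*1 = √3 + 4*1 = √3 + 4 = 4 + √3 ≈ 5.7320)
z*h(-5, 0) = (4 + √3)*(-5*0) = (4 + √3)*0 = 0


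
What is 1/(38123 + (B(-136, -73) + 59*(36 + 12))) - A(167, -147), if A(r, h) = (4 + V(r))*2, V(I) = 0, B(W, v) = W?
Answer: -326551/40819 ≈ -8.0000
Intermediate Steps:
A(r, h) = 8 (A(r, h) = (4 + 0)*2 = 4*2 = 8)
1/(38123 + (B(-136, -73) + 59*(36 + 12))) - A(167, -147) = 1/(38123 + (-136 + 59*(36 + 12))) - 1*8 = 1/(38123 + (-136 + 59*48)) - 8 = 1/(38123 + (-136 + 2832)) - 8 = 1/(38123 + 2696) - 8 = 1/40819 - 8 = -326551/40819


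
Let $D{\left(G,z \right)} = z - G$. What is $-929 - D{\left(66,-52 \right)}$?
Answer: $-811$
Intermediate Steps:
$-929 - D{\left(66,-52 \right)} = -929 - \left(-52 - 66\right) = -929 - -118 = -929 + 118 = -811$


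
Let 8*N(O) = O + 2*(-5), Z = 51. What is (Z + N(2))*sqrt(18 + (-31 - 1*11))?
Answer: 100*I*sqrt(6) ≈ 244.95*I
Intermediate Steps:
N(O) = -5/4 + O/8 (N(O) = (O + 2*(-5))/8 = (O - 10)/8 = (-10 + O)/8 = -5/4 + O/8)
(Z + N(2))*sqrt(18 + (-31 - 1*11)) = (51 + (-5/4 + (1/8)*2))*sqrt(18 + (-31 - 1*11)) = (51 + (-5/4 + 1/4))*sqrt(18 + (-31 - 11)) = (51 - 1)*sqrt(18 - 42) = 50*sqrt(-24) = 50*(2*I*sqrt(6)) = 100*I*sqrt(6)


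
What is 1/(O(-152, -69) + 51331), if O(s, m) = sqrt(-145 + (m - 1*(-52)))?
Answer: 51331/2634871723 - 9*I*sqrt(2)/2634871723 ≈ 1.9481e-5 - 4.8306e-9*I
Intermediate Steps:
O(s, m) = sqrt(-93 + m) (O(s, m) = sqrt(-145 + (m + 52)) = sqrt(-145 + (52 + m)) = sqrt(-93 + m))
1/(O(-152, -69) + 51331) = 1/(sqrt(-93 - 69) + 51331) = 1/(sqrt(-162) + 51331) = 1/(9*I*sqrt(2) + 51331) = 1/(51331 + 9*I*sqrt(2))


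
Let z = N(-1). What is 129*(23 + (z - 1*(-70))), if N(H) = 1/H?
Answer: 11868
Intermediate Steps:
z = -1 (z = 1/(-1) = -1)
129*(23 + (z - 1*(-70))) = 129*(23 + (-1 - 1*(-70))) = 129*(23 + (-1 + 70)) = 129*(23 + 69) = 129*92 = 11868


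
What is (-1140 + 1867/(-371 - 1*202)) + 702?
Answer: -252841/573 ≈ -441.26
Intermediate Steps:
(-1140 + 1867/(-371 - 1*202)) + 702 = (-1140 + 1867/(-371 - 202)) + 702 = (-1140 + 1867/(-573)) + 702 = (-1140 + 1867*(-1/573)) + 702 = (-1140 - 1867/573) + 702 = -655087/573 + 702 = -252841/573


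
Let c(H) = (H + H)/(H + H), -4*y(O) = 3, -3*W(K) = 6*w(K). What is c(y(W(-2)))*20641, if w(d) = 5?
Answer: 20641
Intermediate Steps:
W(K) = -10 (W(K) = -2*5 = -⅓*30 = -10)
y(O) = -¾ (y(O) = -¼*3 = -¾)
c(H) = 1 (c(H) = (2*H)/((2*H)) = (2*H)*(1/(2*H)) = 1)
c(y(W(-2)))*20641 = 1*20641 = 20641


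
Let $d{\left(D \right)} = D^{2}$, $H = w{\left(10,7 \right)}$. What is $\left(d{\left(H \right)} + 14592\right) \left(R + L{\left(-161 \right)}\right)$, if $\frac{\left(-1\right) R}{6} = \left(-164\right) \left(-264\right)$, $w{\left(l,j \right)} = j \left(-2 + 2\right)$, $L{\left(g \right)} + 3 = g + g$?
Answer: $-3795393792$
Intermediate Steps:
$L{\left(g \right)} = -3 + 2 g$ ($L{\left(g \right)} = -3 + \left(g + g\right) = -3 + 2 g$)
$w{\left(l,j \right)} = 0$ ($w{\left(l,j \right)} = j 0 = 0$)
$H = 0$
$R = -259776$ ($R = - 6 \left(\left(-164\right) \left(-264\right)\right) = \left(-6\right) 43296 = -259776$)
$\left(d{\left(H \right)} + 14592\right) \left(R + L{\left(-161 \right)}\right) = \left(0^{2} + 14592\right) \left(-259776 + \left(-3 + 2 \left(-161\right)\right)\right) = \left(0 + 14592\right) \left(-259776 - 325\right) = 14592 \left(-259776 - 325\right) = 14592 \left(-260101\right) = -3795393792$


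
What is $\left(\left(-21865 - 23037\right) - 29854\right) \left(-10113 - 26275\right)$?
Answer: $2720221328$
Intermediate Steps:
$\left(\left(-21865 - 23037\right) - 29854\right) \left(-10113 - 26275\right) = \left(\left(-21865 - 23037\right) - 29854\right) \left(-36388\right) = \left(-44902 - 29854\right) \left(-36388\right) = \left(-74756\right) \left(-36388\right) = 2720221328$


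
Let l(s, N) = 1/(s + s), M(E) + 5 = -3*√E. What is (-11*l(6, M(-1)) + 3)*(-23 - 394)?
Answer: -3475/4 ≈ -868.75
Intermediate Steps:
M(E) = -5 - 3*√E
l(s, N) = 1/(2*s)
(-11*l(6, M(-1)) + 3)*(-23 - 394) = (-11/(2*6) + 3)*(-23 - 394) = (-11/(2*6) + 3)*(-417) = (-11*1/12 + 3)*(-417) = (-11/12 + 3)*(-417) = (25/12)*(-417) = -3475/4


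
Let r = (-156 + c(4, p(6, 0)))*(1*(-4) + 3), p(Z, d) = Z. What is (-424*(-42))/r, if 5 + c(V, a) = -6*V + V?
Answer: 17808/181 ≈ 98.387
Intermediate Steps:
c(V, a) = -5 - 5*V (c(V, a) = -5 + (-6*V + V) = -5 - 5*V)
r = 181 (r = (-156 + (-5 - 5*4))*(1*(-4) + 3) = (-156 + (-5 - 20))*(-4 + 3) = (-156 - 25)*(-1) = -181*(-1) = 181)
(-424*(-42))/r = -424*(-42)/181 = 17808*(1/181) = 17808/181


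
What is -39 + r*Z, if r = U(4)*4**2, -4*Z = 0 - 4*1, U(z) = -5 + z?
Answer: -55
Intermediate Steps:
Z = 1 (Z = -(0 - 4*1)/4 = -(0 - 4)/4 = -1/4*(-4) = 1)
r = -16 (r = (-5 + 4)*4**2 = -1*16 = -16)
-39 + r*Z = -39 - 16*1 = -39 - 16 = -55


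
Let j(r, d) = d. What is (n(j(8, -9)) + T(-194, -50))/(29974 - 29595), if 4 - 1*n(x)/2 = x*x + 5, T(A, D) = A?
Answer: -358/379 ≈ -0.94459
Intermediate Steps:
n(x) = -2 - 2*x² (n(x) = 8 - 2*(x*x + 5) = 8 - 2*(x² + 5) = 8 - 2*(5 + x²) = 8 + (-10 - 2*x²) = -2 - 2*x²)
(n(j(8, -9)) + T(-194, -50))/(29974 - 29595) = ((-2 - 2*(-9)²) - 194)/(29974 - 29595) = ((-2 - 2*81) - 194)/379 = ((-2 - 162) - 194)*(1/379) = (-164 - 194)*(1/379) = -358*1/379 = -358/379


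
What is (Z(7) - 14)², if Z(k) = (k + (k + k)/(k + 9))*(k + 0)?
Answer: 108241/64 ≈ 1691.3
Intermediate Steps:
Z(k) = k*(k + 2*k/(9 + k)) (Z(k) = (k + (2*k)/(9 + k))*k = (k + 2*k/(9 + k))*k = k*(k + 2*k/(9 + k)))
(Z(7) - 14)² = (7²*(11 + 7)/(9 + 7) - 14)² = (49*18/16 - 14)² = (49*(1/16)*18 - 14)² = (441/8 - 14)² = (329/8)² = 108241/64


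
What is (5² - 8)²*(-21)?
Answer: -6069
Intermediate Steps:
(5² - 8)²*(-21) = (25 - 8)²*(-21) = 17²*(-21) = 289*(-21) = -6069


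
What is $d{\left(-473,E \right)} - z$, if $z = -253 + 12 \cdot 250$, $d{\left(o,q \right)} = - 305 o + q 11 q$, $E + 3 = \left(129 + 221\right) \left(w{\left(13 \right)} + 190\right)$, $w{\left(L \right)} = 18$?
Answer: $58293576817$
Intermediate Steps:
$E = 72797$ ($E = -3 + \left(129 + 221\right) \left(18 + 190\right) = -3 + 350 \cdot 208 = -3 + 72800 = 72797$)
$d{\left(o,q \right)} = - 305 o + 11 q^{2}$ ($d{\left(o,q \right)} = - 305 o + 11 q q = - 305 o + 11 q^{2}$)
$z = 2747$ ($z = -253 + 3000 = 2747$)
$d{\left(-473,E \right)} - z = \left(\left(-305\right) \left(-473\right) + 11 \cdot 72797^{2}\right) - 2747 = \left(144265 + 11 \cdot 5299403209\right) - 2747 = \left(144265 + 58293435299\right) - 2747 = 58293579564 - 2747 = 58293576817$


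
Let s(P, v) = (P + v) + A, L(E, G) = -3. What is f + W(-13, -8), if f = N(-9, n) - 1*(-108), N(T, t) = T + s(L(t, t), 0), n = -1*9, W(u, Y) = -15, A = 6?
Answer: 87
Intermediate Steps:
n = -9
s(P, v) = 6 + P + v (s(P, v) = (P + v) + 6 = 6 + P + v)
N(T, t) = 3 + T (N(T, t) = T + (6 - 3 + 0) = T + 3 = 3 + T)
f = 102 (f = (3 - 9) - 1*(-108) = -6 + 108 = 102)
f + W(-13, -8) = 102 - 15 = 87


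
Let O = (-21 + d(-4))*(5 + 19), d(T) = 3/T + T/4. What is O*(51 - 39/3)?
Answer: -20748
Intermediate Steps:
d(T) = 3/T + T/4 (d(T) = 3/T + T*(1/4) = 3/T + T/4)
O = -546 (O = (-21 + (3/(-4) + (1/4)*(-4)))*(5 + 19) = (-21 + (3*(-1/4) - 1))*24 = (-21 + (-3/4 - 1))*24 = (-21 - 7/4)*24 = -91/4*24 = -546)
O*(51 - 39/3) = -546*(51 - 39/3) = -546*(51 - 39*1/3) = -546*(51 - 13) = -546*38 = -20748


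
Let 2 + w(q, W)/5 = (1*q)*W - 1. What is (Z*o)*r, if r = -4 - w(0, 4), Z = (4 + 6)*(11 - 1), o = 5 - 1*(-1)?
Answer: 6600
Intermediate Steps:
w(q, W) = -15 + 5*W*q (w(q, W) = -10 + 5*((1*q)*W - 1) = -10 + 5*(q*W - 1) = -10 + 5*(W*q - 1) = -10 + 5*(-1 + W*q) = -10 + (-5 + 5*W*q) = -15 + 5*W*q)
o = 6 (o = 5 + 1 = 6)
Z = 100 (Z = 10*10 = 100)
r = 11 (r = -4 - (-15 + 5*4*0) = -4 - (-15 + 0) = -4 - 1*(-15) = -4 + 15 = 11)
(Z*o)*r = (100*6)*11 = 600*11 = 6600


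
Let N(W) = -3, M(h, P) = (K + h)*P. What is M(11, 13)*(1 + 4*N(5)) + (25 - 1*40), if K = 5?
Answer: -2303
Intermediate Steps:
M(h, P) = P*(5 + h) (M(h, P) = (5 + h)*P = P*(5 + h))
M(11, 13)*(1 + 4*N(5)) + (25 - 1*40) = (13*(5 + 11))*(1 + 4*(-3)) + (25 - 1*40) = (13*16)*(1 - 12) + (25 - 40) = 208*(-11) - 15 = -2288 - 15 = -2303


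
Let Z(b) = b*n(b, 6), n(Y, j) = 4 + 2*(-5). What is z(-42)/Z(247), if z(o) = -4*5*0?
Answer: 0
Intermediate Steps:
n(Y, j) = -6 (n(Y, j) = 4 - 10 = -6)
z(o) = 0 (z(o) = -20*0 = 0)
Z(b) = -6*b (Z(b) = b*(-6) = -6*b)
z(-42)/Z(247) = 0/((-6*247)) = 0/(-1482) = 0*(-1/1482) = 0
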